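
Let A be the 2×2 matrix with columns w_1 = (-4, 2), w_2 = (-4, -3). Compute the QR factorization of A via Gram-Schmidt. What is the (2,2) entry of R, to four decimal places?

r_{22} = 4.4721

w_1 = (-4, 2); ‖w_1‖ = 4.4721, so q_1 = (-0.8944, 0.4472).
q_1·w_2 = (-0.8944)·(-4) + 0.4472·(-3) = 2.2361.
u_2 = w_2 − 2.2361·q_1 = (-2.0000, -4.0000).
r_{22} = ‖u_2‖ = 4.4721.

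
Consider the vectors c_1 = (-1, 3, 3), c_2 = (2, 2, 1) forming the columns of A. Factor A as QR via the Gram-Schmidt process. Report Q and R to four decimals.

c_1 = (-1, 3, 3); ‖c_1‖ = 4.3589, so q_1 = (-0.2294, 0.6882, 0.6882).
q_1·c_2 = (-0.2294)·2 + 0.6882·2 + 0.6882·1 = 1.6059.
u_2 = c_2 − 1.6059·q_1 = (2.3684, 0.8947, -0.1053).
‖u_2‖ = 2.5340, so q_2 = (0.9347, 0.3531, -0.0415).

Q = [[-0.2294, 0.9347], [0.6882, 0.3531], [0.6882, -0.0415]], R = [[4.3589, 1.6059], [0.0000, 2.5340]]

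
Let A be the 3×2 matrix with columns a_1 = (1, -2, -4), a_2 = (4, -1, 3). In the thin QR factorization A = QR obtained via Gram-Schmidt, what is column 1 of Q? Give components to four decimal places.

a_1 = (1, -2, -4); ‖a_1‖ = 4.5826, so q_1 = (0.2182, -0.4364, -0.8729).

q_1 = (0.2182, -0.4364, -0.8729)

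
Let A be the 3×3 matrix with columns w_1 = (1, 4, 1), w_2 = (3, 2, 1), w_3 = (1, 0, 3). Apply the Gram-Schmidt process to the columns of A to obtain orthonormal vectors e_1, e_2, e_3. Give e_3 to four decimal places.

e_3 = (-0.1925, -0.1925, 0.9623)

w_1 = (1, 4, 1); ‖w_1‖ = 4.2426, so e_1 = (0.2357, 0.9428, 0.2357).
e_1·w_2 = 0.2357·3 + 0.9428·2 + 0.2357·1 = 2.8284.
u_2 = w_2 − 2.8284·e_1 = (2.3333, -0.6667, 0.3333).
‖u_2‖ = 2.4495, so e_2 = (0.9526, -0.2722, 0.1361).
e_1·w_3 = 0.2357·1 + 0.9428·0 + 0.2357·3 = 0.9428; e_2·w_3 = 0.9526·1 + (-0.2722)·0 + 0.1361·3 = 1.3608.
u_3 = w_3 − 0.9428·e_1 − 1.3608·e_2 = (-0.5185, -0.5185, 2.5926).
‖u_3‖ = 2.6943, so e_3 = (-0.1925, -0.1925, 0.9623).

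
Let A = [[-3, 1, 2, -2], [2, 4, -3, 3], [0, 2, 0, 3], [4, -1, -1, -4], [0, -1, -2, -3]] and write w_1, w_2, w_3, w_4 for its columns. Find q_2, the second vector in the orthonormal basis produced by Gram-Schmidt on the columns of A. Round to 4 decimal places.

q_2 = (0.2303, 0.8203, 0.4173, -0.2375, -0.2087)

w_1 = (-3, 2, 0, 4, 0); ‖w_1‖ = 5.3852, so q_1 = (-0.5571, 0.3714, 0.0000, 0.7428, 0.0000).
q_1·w_2 = (-0.5571)·1 + 0.3714·4 + 0.0000·2 + 0.7428·(-1) + 0.0000·(-1) = 0.1857.
u_2 = w_2 − 0.1857·q_1 = (1.1034, 3.9310, 2.0000, -1.1379, -1.0000).
‖u_2‖ = 4.7922, so q_2 = (0.2303, 0.8203, 0.4173, -0.2375, -0.2087).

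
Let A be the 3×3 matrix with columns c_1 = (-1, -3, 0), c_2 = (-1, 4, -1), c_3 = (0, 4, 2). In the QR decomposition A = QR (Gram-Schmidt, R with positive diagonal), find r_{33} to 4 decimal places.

r_{33} = 2.3434

c_1 = (-1, -3, 0); ‖c_1‖ = 3.1623, so q_1 = (-0.3162, -0.9487, 0.0000).
q_1·c_2 = (-0.3162)·(-1) + (-0.9487)·4 + 0.0000·(-1) = -3.4785.
u_2 = c_2 + 3.4785·q_1 = (-2.1000, 0.7000, -1.0000).
‖u_2‖ = 2.4290, so q_2 = (-0.8646, 0.2882, -0.4117).
q_1·c_3 = (-0.3162)·0 + (-0.9487)·4 + 0.0000·2 = -3.7947; q_2·c_3 = (-0.8646)·0 + 0.2882·4 + (-0.4117)·2 = 0.3294.
u_3 = c_3 + 3.7947·q_1 − 0.3294·q_2 = (-0.9153, 0.3051, 2.1356).
r_{33} = ‖u_3‖ = 2.3434.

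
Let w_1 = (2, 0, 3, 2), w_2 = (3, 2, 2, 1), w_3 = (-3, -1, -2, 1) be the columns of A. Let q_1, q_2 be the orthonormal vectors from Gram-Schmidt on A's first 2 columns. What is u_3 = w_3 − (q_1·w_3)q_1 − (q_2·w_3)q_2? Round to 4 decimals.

u_3 = (-0.6182, 0.7818, -0.6545, 1.6000)

w_1 = (2, 0, 3, 2); ‖w_1‖ = 4.1231, so q_1 = (0.4851, 0.0000, 0.7276, 0.4851).
q_1·w_2 = 0.4851·3 + 0.0000·2 + 0.7276·2 + 0.4851·1 = 3.3955.
u_2 = w_2 − 3.3955·q_1 = (1.3529, 2.0000, -0.4706, -0.6471).
‖u_2‖ = 2.5437, so q_2 = (0.5319, 0.7862, -0.1850, -0.2544).
q_1·w_3 = 0.4851·(-3) + 0.0000·(-1) + 0.7276·(-2) + 0.4851·1 = -2.4254; q_2·w_3 = 0.5319·(-3) + 0.7862·(-1) + (-0.1850)·(-2) + (-0.2544)·1 = -2.2662.
u_3 = w_3 + 2.4254·q_1 + 2.2662·q_2 = (-0.6182, 0.7818, -0.6545, 1.6000).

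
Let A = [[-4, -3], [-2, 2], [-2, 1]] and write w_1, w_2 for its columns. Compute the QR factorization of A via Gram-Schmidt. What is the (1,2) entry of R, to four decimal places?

r_{12} = 1.2247

w_1 = (-4, -2, -2); ‖w_1‖ = 4.8990, so e_1 = (-0.8165, -0.4082, -0.4082).
r_{12} = e_1·w_2 = 1.2247.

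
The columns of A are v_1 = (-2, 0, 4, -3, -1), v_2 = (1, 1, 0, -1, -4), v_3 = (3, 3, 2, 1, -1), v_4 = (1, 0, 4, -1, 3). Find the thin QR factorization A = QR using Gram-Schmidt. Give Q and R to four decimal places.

Q = [[-0.3651, 0.3128, 0.5292, 0.6988], [0.0000, 0.2346, 0.5666, -0.5514], [0.7303, -0.1564, 0.5271, 0.0646], [-0.5477, -0.1173, 0.2823, -0.4276], [-0.1826, -0.8994, 0.2034, 0.1437]], R = [[5.4772, 0.9129, 0.0000, 2.5560], [0.0000, 4.2622, 2.1116, -2.8936], [0.0000, 0.0000, 4.4206, 2.9657], [0.0000, 0.0000, 0.0000, 1.8161]]

v_1 = (-2, 0, 4, -3, -1); ‖v_1‖ = 5.4772, so e_1 = (-0.3651, 0.0000, 0.7303, -0.5477, -0.1826).
e_1·v_2 = (-0.3651)·1 + 0.0000·1 + 0.7303·0 + (-0.5477)·(-1) + (-0.1826)·(-4) = 0.9129.
u_2 = v_2 − 0.9129·e_1 = (1.3333, 1.0000, -0.6667, -0.5000, -3.8333).
‖u_2‖ = 4.2622, so e_2 = (0.3128, 0.2346, -0.1564, -0.1173, -0.8994).
e_1·v_3 = (-0.3651)·3 + 0.0000·3 + 0.7303·2 + (-0.5477)·1 + (-0.1826)·(-1) = 0.0000; e_2·v_3 = 0.3128·3 + 0.2346·3 + (-0.1564)·2 + (-0.1173)·1 + (-0.8994)·(-1) = 2.1116.
u_3 = v_3 + 0.0000·e_1 − 2.1116·e_2 = (2.3394, 2.5046, 2.3303, 1.2477, 0.8991).
‖u_3‖ = 4.4206, so e_3 = (0.5292, 0.5666, 0.5271, 0.2823, 0.2034).
e_1·v_4 = (-0.3651)·1 + 0.0000·0 + 0.7303·4 + (-0.5477)·(-1) + (-0.1826)·3 = 2.5560; e_2·v_4 = 0.3128·1 + 0.2346·0 + (-0.1564)·4 + (-0.1173)·(-1) + (-0.8994)·3 = -2.8936; e_3·v_4 = 0.5292·1 + 0.5666·0 + 0.5271·4 + 0.2823·(-1) + 0.2034·3 = 2.9657.
u_4 = v_4 − 2.5560·e_1 + 2.8936·e_2 − 2.9657·e_3 = (1.2690, -1.0014, 0.1174, -0.7765, 0.2610).
‖u_4‖ = 1.8161, so e_4 = (0.6988, -0.5514, 0.0646, -0.4276, 0.1437).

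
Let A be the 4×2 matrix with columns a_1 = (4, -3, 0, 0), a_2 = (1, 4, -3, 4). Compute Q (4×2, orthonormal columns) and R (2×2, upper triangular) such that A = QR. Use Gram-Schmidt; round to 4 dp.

Q = [[0.8000, 0.3630], [-0.6000, 0.4841], [0.0000, -0.4777], [0.0000, 0.6369]], R = [[5.0000, -1.6000], [0.0000, 6.2801]]

a_1 = (4, -3, 0, 0); ‖a_1‖ = 5.0000, so q_1 = (0.8000, -0.6000, 0.0000, 0.0000).
q_1·a_2 = 0.8000·1 + (-0.6000)·4 + 0.0000·(-3) + 0.0000·4 = -1.6000.
u_2 = a_2 + 1.6000·q_1 = (2.2800, 3.0400, -3.0000, 4.0000).
‖u_2‖ = 6.2801, so q_2 = (0.3630, 0.4841, -0.4777, 0.6369).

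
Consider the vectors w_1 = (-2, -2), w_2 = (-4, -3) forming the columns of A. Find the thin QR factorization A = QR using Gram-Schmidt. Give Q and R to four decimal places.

Q = [[-0.7071, -0.7071], [-0.7071, 0.7071]], R = [[2.8284, 4.9497], [0.0000, 0.7071]]

w_1 = (-2, -2); ‖w_1‖ = 2.8284, so q_1 = (-0.7071, -0.7071).
q_1·w_2 = (-0.7071)·(-4) + (-0.7071)·(-3) = 4.9497.
u_2 = w_2 − 4.9497·q_1 = (-0.5000, 0.5000).
‖u_2‖ = 0.7071, so q_2 = (-0.7071, 0.7071).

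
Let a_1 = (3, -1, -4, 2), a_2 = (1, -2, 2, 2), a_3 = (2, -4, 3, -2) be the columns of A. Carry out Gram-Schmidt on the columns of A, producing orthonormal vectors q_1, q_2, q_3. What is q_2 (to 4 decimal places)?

q_2 = (0.2499, -0.5462, 0.5924, 0.5369)

q_1 = a_1/‖a_1‖ = (3, -1, -4, 2)/5.4772 = (0.5477, -0.1826, -0.7303, 0.3651).
r_{12} = q_1·a_2 = 0.1826.
u_2 = a_2 − 0.1826·q_1 = (0.9000, -1.9667, 2.1333, 1.9333).
‖u_2‖ = 3.6009, so q_2 = (0.2499, -0.5462, 0.5924, 0.5369).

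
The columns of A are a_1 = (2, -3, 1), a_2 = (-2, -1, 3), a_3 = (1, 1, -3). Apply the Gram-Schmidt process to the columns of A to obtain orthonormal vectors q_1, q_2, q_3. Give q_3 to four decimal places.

a_1 = (2, -3, 1); ‖a_1‖ = 3.7417, so q_1 = (0.5345, -0.8018, 0.2673).
q_1·a_2 = 0.5345·(-2) + (-0.8018)·(-1) + 0.2673·3 = 0.5345.
u_2 = a_2 − 0.5345·q_1 = (-2.2857, -0.5714, 2.8571).
‖u_2‖ = 3.7033, so q_2 = (-0.6172, -0.1543, 0.7715).
q_1·a_3 = 0.5345·1 + (-0.8018)·1 + 0.2673·(-3) = -1.0690; q_2·a_3 = (-0.6172)·1 + (-0.1543)·1 + 0.7715·(-3) = -3.0861.
u_3 = a_3 + 1.0690·q_1 + 3.0861·q_2 = (-0.3333, -0.3333, -0.3333).
‖u_3‖ = 0.5774, so q_3 = (-0.5774, -0.5774, -0.5774).

q_3 = (-0.5774, -0.5774, -0.5774)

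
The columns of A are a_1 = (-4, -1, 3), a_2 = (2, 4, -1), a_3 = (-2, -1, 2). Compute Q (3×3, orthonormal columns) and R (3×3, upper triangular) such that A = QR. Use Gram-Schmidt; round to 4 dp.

a_1 = (-4, -1, 3); ‖a_1‖ = 5.0990, so e_1 = (-0.7845, -0.1961, 0.5883).
e_1·a_2 = (-0.7845)·2 + (-0.1961)·4 + 0.5883·(-1) = -2.9417.
u_2 = a_2 + 2.9417·e_1 = (-0.3077, 3.4231, 0.7308).
‖u_2‖ = 3.5137, so e_2 = (-0.0876, 0.9742, 0.2080).
e_1·a_3 = (-0.7845)·(-2) + (-0.1961)·(-1) + 0.5883·2 = 2.9417; e_2·a_3 = (-0.0876)·(-2) + 0.9742·(-1) + 0.2080·2 = -0.3831.
u_3 = a_3 − 2.9417·e_1 + 0.3831·e_2 = (0.2741, -0.0498, 0.3489).
‖u_3‖ = 0.4465, so e_3 = (0.6140, -0.1116, 0.7814).

Q = [[-0.7845, -0.0876, 0.6140], [-0.1961, 0.9742, -0.1116], [0.5883, 0.2080, 0.7814]], R = [[5.0990, -2.9417, 2.9417], [0.0000, 3.5137, -0.3831], [0.0000, 0.0000, 0.4465]]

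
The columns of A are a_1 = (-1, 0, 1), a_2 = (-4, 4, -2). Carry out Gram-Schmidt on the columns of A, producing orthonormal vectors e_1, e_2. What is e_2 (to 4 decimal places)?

a_1 = (-1, 0, 1); ‖a_1‖ = 1.4142, so e_1 = (-0.7071, 0.0000, 0.7071).
e_1·a_2 = (-0.7071)·(-4) + 0.0000·4 + 0.7071·(-2) = 1.4142.
u_2 = a_2 − 1.4142·e_1 = (-3.0000, 4.0000, -3.0000).
‖u_2‖ = 5.8310, so e_2 = (-0.5145, 0.6860, -0.5145).

e_2 = (-0.5145, 0.6860, -0.5145)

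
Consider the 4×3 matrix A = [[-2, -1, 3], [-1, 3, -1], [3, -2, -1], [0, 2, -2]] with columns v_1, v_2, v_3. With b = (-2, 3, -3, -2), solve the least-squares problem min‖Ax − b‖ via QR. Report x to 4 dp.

e_1 = v_1/‖v_1‖ = (-2, -1, 3, 0)/3.7417 = (-0.5345, -0.2673, 0.8018, 0.0000).
r_{12} = e_1·v_2 = -1.8708.
u_2 = v_2 + 1.8708·e_1 = (-2.0000, 2.5000, -0.5000, 2.0000).
‖u_2‖ = 3.8079, so e_2 = (-0.5252, 0.6565, -0.1313, 0.5252).
r_{13} = e_1·v_3 = -2.1381; r_{23} = e_2·v_3 = -3.1514.
u_3 = v_3 + 2.1381·e_1 + 3.1514·e_2 = (0.2020, 0.4975, 0.3005, -0.3448).
‖u_3‖ = 0.7054, so e_3 = (0.2863, 0.7054, 0.4260, -0.4889).
Qᵀb = (-2.1381, 2.3635, 1.2431).
Back-substitute: x_3 = 1.2431/0.7054 = 1.7624.
x_2 = (2.3635 + 3.1514·1.7624)/3.8079 = 2.0792.
x_1 = (-2.1381 + 1.8708·2.0792 + 2.1381·1.7624)/3.7417 = 1.4752.

x = (1.4752, 2.0792, 1.7624)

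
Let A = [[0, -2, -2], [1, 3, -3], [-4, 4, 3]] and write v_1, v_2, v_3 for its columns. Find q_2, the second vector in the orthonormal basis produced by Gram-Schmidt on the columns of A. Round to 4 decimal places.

q_1 = v_1/‖v_1‖ = (0, 1, -4)/4.1231 = (0.0000, 0.2425, -0.9701).
r_{12} = q_1·v_2 = -3.1530.
u_2 = v_2 + 3.1530·q_1 = (-2.0000, 3.7647, 0.9412).
‖u_2‖ = 4.3656, so q_2 = (-0.4581, 0.8623, 0.2156).

q_2 = (-0.4581, 0.8623, 0.2156)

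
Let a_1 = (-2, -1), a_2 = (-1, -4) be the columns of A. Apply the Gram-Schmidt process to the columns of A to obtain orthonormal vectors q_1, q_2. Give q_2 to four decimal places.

q_2 = (0.4472, -0.8944)

a_1 = (-2, -1); ‖a_1‖ = 2.2361, so q_1 = (-0.8944, -0.4472).
q_1·a_2 = (-0.8944)·(-1) + (-0.4472)·(-4) = 2.6833.
u_2 = a_2 − 2.6833·q_1 = (1.4000, -2.8000).
‖u_2‖ = 3.1305, so q_2 = (0.4472, -0.8944).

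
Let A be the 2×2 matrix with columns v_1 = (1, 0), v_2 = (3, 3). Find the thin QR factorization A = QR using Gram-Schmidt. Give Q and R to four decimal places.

Q = [[1.0000, 0.0000], [0.0000, 1.0000]], R = [[1.0000, 3.0000], [0.0000, 3.0000]]

e_1 = v_1/‖v_1‖ = (1, 0)/1.0000 = (1.0000, 0.0000).
r_{12} = e_1·v_2 = 3.0000.
u_2 = v_2 − 3.0000·e_1 = (0.0000, 3.0000).
‖u_2‖ = 3.0000, so e_2 = (0.0000, 1.0000).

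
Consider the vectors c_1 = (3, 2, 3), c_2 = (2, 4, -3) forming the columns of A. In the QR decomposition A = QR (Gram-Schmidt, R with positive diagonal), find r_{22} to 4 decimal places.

r_{22} = 5.2786

e_1 = c_1/‖c_1‖ = (3, 2, 3)/4.6904 = (0.6396, 0.4264, 0.6396).
r_{12} = e_1·c_2 = 1.0660.
u_2 = c_2 − 1.0660·e_1 = (1.3182, 3.5455, -3.6818).
r_{22} = ‖u_2‖ = 5.2786.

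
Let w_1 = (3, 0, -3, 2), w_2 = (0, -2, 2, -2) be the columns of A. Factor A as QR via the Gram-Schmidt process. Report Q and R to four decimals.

Q = [[0.6396, 0.4994], [0.0000, -0.7325], [-0.6396, 0.2331], [0.4264, -0.3996]], R = [[4.6904, -2.1320], [0.0000, 2.7303]]

q_1 = w_1/‖w_1‖ = (3, 0, -3, 2)/4.6904 = (0.6396, 0.0000, -0.6396, 0.4264).
r_{12} = q_1·w_2 = -2.1320.
u_2 = w_2 + 2.1320·q_1 = (1.3636, -2.0000, 0.6364, -1.0909).
‖u_2‖ = 2.7303, so q_2 = (0.4994, -0.7325, 0.2331, -0.3996).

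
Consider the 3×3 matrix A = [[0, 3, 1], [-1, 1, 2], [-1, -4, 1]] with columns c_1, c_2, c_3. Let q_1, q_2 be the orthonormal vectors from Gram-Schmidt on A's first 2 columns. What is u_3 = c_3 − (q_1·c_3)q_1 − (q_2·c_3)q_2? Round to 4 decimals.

u_3 = (0.2326, -0.1395, 0.1395)

q_1 = c_1/‖c_1‖ = (0, -1, -1)/1.4142 = (0.0000, -0.7071, -0.7071).
r_{12} = q_1·c_2 = 2.1213.
u_2 = c_2 − 2.1213·q_1 = (3.0000, 2.5000, -2.5000).
‖u_2‖ = 4.6368, so q_2 = (0.6470, 0.5392, -0.5392).
r_{13} = q_1·c_3 = -2.1213; r_{23} = q_2·c_3 = 1.1862.
u_3 = c_3 + 2.1213·q_1 − 1.1862·q_2 = (0.2326, -0.1395, 0.1395).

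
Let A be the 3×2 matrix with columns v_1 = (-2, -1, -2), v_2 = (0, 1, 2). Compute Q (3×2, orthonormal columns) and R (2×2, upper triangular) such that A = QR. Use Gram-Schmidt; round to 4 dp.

v_1 = (-2, -1, -2); ‖v_1‖ = 3.0000, so q_1 = (-0.6667, -0.3333, -0.6667).
q_1·v_2 = (-0.6667)·0 + (-0.3333)·1 + (-0.6667)·2 = -1.6667.
u_2 = v_2 + 1.6667·q_1 = (-1.1111, 0.4444, 0.8889).
‖u_2‖ = 1.4907, so q_2 = (-0.7454, 0.2981, 0.5963).

Q = [[-0.6667, -0.7454], [-0.3333, 0.2981], [-0.6667, 0.5963]], R = [[3.0000, -1.6667], [0.0000, 1.4907]]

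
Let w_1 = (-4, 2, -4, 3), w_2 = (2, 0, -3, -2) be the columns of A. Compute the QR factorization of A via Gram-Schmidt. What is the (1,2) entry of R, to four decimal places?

r_{12} = -0.2981

e_1 = w_1/‖w_1‖ = (-4, 2, -4, 3)/6.7082 = (-0.5963, 0.2981, -0.5963, 0.4472).
r_{12} = e_1·w_2 = -0.2981.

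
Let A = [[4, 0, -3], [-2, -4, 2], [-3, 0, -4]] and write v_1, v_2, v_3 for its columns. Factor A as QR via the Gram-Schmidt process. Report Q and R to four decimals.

v_1 = (4, -2, -3); ‖v_1‖ = 5.3852, so e_1 = (0.7428, -0.3714, -0.5571).
e_1·v_2 = 0.7428·0 + (-0.3714)·(-4) + (-0.5571)·0 = 1.4856.
u_2 = v_2 − 1.4856·e_1 = (-1.1034, -3.4483, 0.8276).
‖u_2‖ = 3.7139, so e_2 = (-0.2971, -0.9285, 0.2228).
e_1·v_3 = 0.7428·(-3) + (-0.3714)·2 + (-0.5571)·(-4) = -0.7428; e_2·v_3 = (-0.2971)·(-3) + (-0.9285)·2 + 0.2228·(-4) = -1.8570.
u_3 = v_3 + 0.7428·e_1 + 1.8570·e_2 = (-3.0000, 0.0000, -4.0000).
‖u_3‖ = 5.0000, so e_3 = (-0.6000, 0.0000, -0.8000).

Q = [[0.7428, -0.2971, -0.6000], [-0.3714, -0.9285, 0.0000], [-0.5571, 0.2228, -0.8000]], R = [[5.3852, 1.4856, -0.7428], [0.0000, 3.7139, -1.8570], [0.0000, 0.0000, 5.0000]]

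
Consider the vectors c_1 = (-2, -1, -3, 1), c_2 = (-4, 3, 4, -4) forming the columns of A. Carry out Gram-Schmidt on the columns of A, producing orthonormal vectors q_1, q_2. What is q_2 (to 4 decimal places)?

q_2 = (-0.7815, 0.3240, 0.2573, -0.4670)

q_1 = c_1/‖c_1‖ = (-2, -1, -3, 1)/3.8730 = (-0.5164, -0.2582, -0.7746, 0.2582).
r_{12} = q_1·c_2 = -2.8402.
u_2 = c_2 + 2.8402·q_1 = (-5.4667, 2.2667, 1.8000, -3.2667).
‖u_2‖ = 6.9952, so q_2 = (-0.7815, 0.3240, 0.2573, -0.4670).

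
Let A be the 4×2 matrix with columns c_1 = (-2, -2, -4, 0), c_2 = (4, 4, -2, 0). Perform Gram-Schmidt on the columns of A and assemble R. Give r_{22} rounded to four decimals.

r_{22} = 5.7735

q_1 = c_1/‖c_1‖ = (-2, -2, -4, 0)/4.8990 = (-0.4082, -0.4082, -0.8165, 0.0000).
r_{12} = q_1·c_2 = -1.6330.
u_2 = c_2 + 1.6330·q_1 = (3.3333, 3.3333, -3.3333, 0.0000).
r_{22} = ‖u_2‖ = 5.7735.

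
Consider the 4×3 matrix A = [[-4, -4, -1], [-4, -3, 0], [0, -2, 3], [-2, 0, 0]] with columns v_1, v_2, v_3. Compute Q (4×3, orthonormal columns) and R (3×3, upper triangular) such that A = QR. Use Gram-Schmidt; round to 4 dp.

Q = [[-0.6667, -0.3308, -0.4861], [-0.6667, 0.0413, 0.2146], [0.0000, -0.7442, 0.6503], [-0.3333, 0.5788, 0.5429]], R = [[6.0000, 4.6667, 0.6667], [0.0000, 2.6874, -1.9019], [0.0000, 0.0000, 2.4369]]

v_1 = (-4, -4, 0, -2); ‖v_1‖ = 6.0000, so q_1 = (-0.6667, -0.6667, 0.0000, -0.3333).
q_1·v_2 = (-0.6667)·(-4) + (-0.6667)·(-3) + 0.0000·(-2) + (-0.3333)·0 = 4.6667.
u_2 = v_2 − 4.6667·q_1 = (-0.8889, 0.1111, -2.0000, 1.5556).
‖u_2‖ = 2.6874, so q_2 = (-0.3308, 0.0413, -0.7442, 0.5788).
q_1·v_3 = (-0.6667)·(-1) + (-0.6667)·0 + 0.0000·3 + (-0.3333)·0 = 0.6667; q_2·v_3 = (-0.3308)·(-1) + 0.0413·0 + (-0.7442)·3 + 0.5788·0 = -1.9019.
u_3 = v_3 − 0.6667·q_1 + 1.9019·q_2 = (-1.1846, 0.5231, 1.5846, 1.3231).
‖u_3‖ = 2.4369, so q_3 = (-0.4861, 0.2146, 0.6503, 0.5429).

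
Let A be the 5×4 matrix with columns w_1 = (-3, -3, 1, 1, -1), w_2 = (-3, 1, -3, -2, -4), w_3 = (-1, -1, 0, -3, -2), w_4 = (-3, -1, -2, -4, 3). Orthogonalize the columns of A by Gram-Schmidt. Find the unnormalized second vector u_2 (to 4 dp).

e_1 = w_1/‖w_1‖ = (-3, -3, 1, 1, -1)/4.5826 = (-0.6547, -0.6547, 0.2182, 0.2182, -0.2182).
r_{12} = e_1·w_2 = 1.0911.
u_2 = w_2 − 1.0911·e_1 = (-2.2857, 1.7143, -3.2381, -2.2381, -3.7619).

u_2 = (-2.2857, 1.7143, -3.2381, -2.2381, -3.7619)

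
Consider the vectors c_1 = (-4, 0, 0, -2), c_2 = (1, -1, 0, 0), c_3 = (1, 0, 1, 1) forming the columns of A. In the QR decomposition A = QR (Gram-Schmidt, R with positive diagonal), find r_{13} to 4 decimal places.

c_1 = (-4, 0, 0, -2); ‖c_1‖ = 4.4721, so q_1 = (-0.8944, 0.0000, 0.0000, -0.4472).
r_{13} = q_1·c_3 = -1.3416.

r_{13} = -1.3416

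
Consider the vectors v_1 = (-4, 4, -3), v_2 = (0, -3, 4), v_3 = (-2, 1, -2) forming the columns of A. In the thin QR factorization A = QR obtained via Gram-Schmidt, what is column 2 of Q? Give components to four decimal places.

v_1 = (-4, 4, -3); ‖v_1‖ = 6.4031, so q_1 = (-0.6247, 0.6247, -0.4685).
q_1·v_2 = (-0.6247)·0 + 0.6247·(-3) + (-0.4685)·4 = -3.7482.
u_2 = v_2 + 3.7482·q_1 = (-2.3415, -0.6585, 2.2439).
‖u_2‖ = 3.3093, so q_2 = (-0.7075, -0.1990, 0.6781).

q_2 = (-0.7075, -0.1990, 0.6781)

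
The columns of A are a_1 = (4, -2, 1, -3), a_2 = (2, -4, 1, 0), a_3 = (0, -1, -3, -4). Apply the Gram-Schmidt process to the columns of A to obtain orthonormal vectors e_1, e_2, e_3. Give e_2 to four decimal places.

e_1 = a_1/‖a_1‖ = (4, -2, 1, -3)/5.4772 = (0.7303, -0.3651, 0.1826, -0.5477).
r_{12} = e_1·a_2 = 3.1038.
u_2 = a_2 − 3.1038·e_1 = (-0.2667, -2.8667, 0.4333, 1.7000).
‖u_2‖ = 3.3714, so e_2 = (-0.0791, -0.8503, 0.1285, 0.5042).

e_2 = (-0.0791, -0.8503, 0.1285, 0.5042)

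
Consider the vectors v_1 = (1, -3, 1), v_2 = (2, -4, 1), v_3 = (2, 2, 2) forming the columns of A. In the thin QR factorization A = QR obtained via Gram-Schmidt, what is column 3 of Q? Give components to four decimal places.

q_1 = v_1/‖v_1‖ = (1, -3, 1)/3.3166 = (0.3015, -0.9045, 0.3015).
r_{12} = q_1·v_2 = 4.5227.
u_2 = v_2 − 4.5227·q_1 = (0.6364, 0.0909, -0.3636).
‖u_2‖ = 0.7385, so q_2 = (0.8616, 0.1231, -0.4924).
r_{13} = q_1·v_3 = -0.6030; r_{23} = q_2·v_3 = 0.9847.
u_3 = v_3 + 0.6030·q_1 − 0.9847·q_2 = (1.3333, 1.3333, 2.6667).
‖u_3‖ = 3.2660, so q_3 = (0.4082, 0.4082, 0.8165).

q_3 = (0.4082, 0.4082, 0.8165)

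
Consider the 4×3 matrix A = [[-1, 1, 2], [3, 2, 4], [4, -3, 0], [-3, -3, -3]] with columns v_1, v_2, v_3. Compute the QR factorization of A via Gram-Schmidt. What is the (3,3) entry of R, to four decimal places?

r_{33} = 2.1594

v_1 = (-1, 3, 4, -3); ‖v_1‖ = 5.9161, so q_1 = (-0.1690, 0.5071, 0.6761, -0.5071).
q_1·v_2 = (-0.1690)·1 + 0.5071·2 + 0.6761·(-3) + (-0.5071)·(-3) = 0.3381.
u_2 = v_2 − 0.3381·q_1 = (1.0571, 1.8286, -3.2286, -2.8286).
‖u_2‖ = 4.7839, so q_2 = (0.2210, 0.3822, -0.6749, -0.5913).
q_1·v_3 = (-0.1690)·2 + 0.5071·4 + 0.6761·0 + (-0.5071)·(-3) = 3.2116; q_2·v_3 = 0.2210·2 + 0.3822·4 + (-0.6749)·0 + (-0.5913)·(-3) = 3.7447.
u_3 = v_3 − 3.2116·q_1 − 3.7447·q_2 = (1.7154, 0.9401, 0.3558, 0.8427).
r_{33} = ‖u_3‖ = 2.1594.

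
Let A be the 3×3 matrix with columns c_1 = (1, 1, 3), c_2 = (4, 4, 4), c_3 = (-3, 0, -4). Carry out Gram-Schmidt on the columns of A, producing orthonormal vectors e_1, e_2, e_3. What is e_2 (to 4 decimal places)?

e_2 = (0.6396, 0.6396, -0.4264)

e_1 = c_1/‖c_1‖ = (1, 1, 3)/3.3166 = (0.3015, 0.3015, 0.9045).
r_{12} = e_1·c_2 = 6.0302.
u_2 = c_2 − 6.0302·e_1 = (2.1818, 2.1818, -1.4545).
‖u_2‖ = 3.4112, so e_2 = (0.6396, 0.6396, -0.4264).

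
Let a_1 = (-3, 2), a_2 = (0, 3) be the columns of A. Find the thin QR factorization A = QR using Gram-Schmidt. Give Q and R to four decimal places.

e_1 = a_1/‖a_1‖ = (-3, 2)/3.6056 = (-0.8321, 0.5547).
r_{12} = e_1·a_2 = 1.6641.
u_2 = a_2 − 1.6641·e_1 = (1.3846, 2.0769).
‖u_2‖ = 2.4962, so e_2 = (0.5547, 0.8321).

Q = [[-0.8321, 0.5547], [0.5547, 0.8321]], R = [[3.6056, 1.6641], [0.0000, 2.4962]]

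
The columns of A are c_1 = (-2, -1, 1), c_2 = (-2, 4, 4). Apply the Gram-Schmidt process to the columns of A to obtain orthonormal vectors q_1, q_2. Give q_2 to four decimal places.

q_2 = (-0.1155, 0.8083, 0.5774)

c_1 = (-2, -1, 1); ‖c_1‖ = 2.4495, so q_1 = (-0.8165, -0.4082, 0.4082).
q_1·c_2 = (-0.8165)·(-2) + (-0.4082)·4 + 0.4082·4 = 1.6330.
u_2 = c_2 − 1.6330·q_1 = (-0.6667, 4.6667, 3.3333).
‖u_2‖ = 5.7735, so q_2 = (-0.1155, 0.8083, 0.5774).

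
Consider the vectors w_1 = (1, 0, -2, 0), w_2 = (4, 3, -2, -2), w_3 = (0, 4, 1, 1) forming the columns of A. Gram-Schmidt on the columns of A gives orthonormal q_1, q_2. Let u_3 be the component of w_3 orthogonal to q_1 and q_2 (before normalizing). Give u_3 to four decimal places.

u_3 = (-0.9307, 2.3366, -0.4653, 2.1089)

w_1 = (1, 0, -2, 0); ‖w_1‖ = 2.2361, so q_1 = (0.4472, 0.0000, -0.8944, 0.0000).
q_1·w_2 = 0.4472·4 + 0.0000·3 + (-0.8944)·(-2) + 0.0000·(-2) = 3.5777.
u_2 = w_2 − 3.5777·q_1 = (2.4000, 3.0000, 1.2000, -2.0000).
‖u_2‖ = 4.4944, so q_2 = (0.5340, 0.6675, 0.2670, -0.4450).
q_1·w_3 = 0.4472·0 + 0.0000·4 + (-0.8944)·1 + 0.0000·1 = -0.8944; q_2·w_3 = 0.5340·0 + 0.6675·4 + 0.2670·1 + (-0.4450)·1 = 2.4920.
u_3 = w_3 + 0.8944·q_1 − 2.4920·q_2 = (-0.9307, 2.3366, -0.4653, 2.1089).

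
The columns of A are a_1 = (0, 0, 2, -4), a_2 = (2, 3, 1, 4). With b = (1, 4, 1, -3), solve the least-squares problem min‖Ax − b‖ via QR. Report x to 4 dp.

x = (1.1436, 0.6337)

e_1 = a_1/‖a_1‖ = (0, 0, 2, -4)/4.4721 = (0.0000, 0.0000, 0.4472, -0.8944).
r_{12} = e_1·a_2 = -3.1305.
u_2 = a_2 + 3.1305·e_1 = (2.0000, 3.0000, 2.4000, 1.2000).
‖u_2‖ = 4.4944, so e_2 = (0.4450, 0.6675, 0.5340, 0.2670).
Qᵀb = (3.1305, 2.8480).
Back-substitute: x_2 = 2.8480/4.4944 = 0.6337.
x_1 = (3.1305 + 3.1305·0.6337)/4.4721 = 1.1436.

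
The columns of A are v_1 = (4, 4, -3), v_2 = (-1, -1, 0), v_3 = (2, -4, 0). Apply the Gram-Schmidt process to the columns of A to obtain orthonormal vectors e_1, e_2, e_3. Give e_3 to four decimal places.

e_3 = (0.7071, -0.7071, 0.0000)

v_1 = (4, 4, -3); ‖v_1‖ = 6.4031, so e_1 = (0.6247, 0.6247, -0.4685).
e_1·v_2 = 0.6247·(-1) + 0.6247·(-1) + (-0.4685)·0 = -1.2494.
u_2 = v_2 + 1.2494·e_1 = (-0.2195, -0.2195, -0.5854).
‖u_2‖ = 0.6626, so e_2 = (-0.3313, -0.3313, -0.8835).
e_1·v_3 = 0.6247·2 + 0.6247·(-4) + (-0.4685)·0 = -1.2494; e_2·v_3 = (-0.3313)·2 + (-0.3313)·(-4) + (-0.8835)·0 = 0.6626.
u_3 = v_3 + 1.2494·e_1 − 0.6626·e_2 = (3.0000, -3.0000, 0.0000).
‖u_3‖ = 4.2426, so e_3 = (0.7071, -0.7071, 0.0000).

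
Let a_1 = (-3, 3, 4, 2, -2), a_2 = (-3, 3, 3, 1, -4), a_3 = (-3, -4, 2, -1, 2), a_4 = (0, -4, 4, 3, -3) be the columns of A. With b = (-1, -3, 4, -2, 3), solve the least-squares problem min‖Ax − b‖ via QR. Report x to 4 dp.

x = (0.6464, -0.6620, 0.8101, 0.0087)

a_1 = (-3, 3, 4, 2, -2); ‖a_1‖ = 6.4807, so e_1 = (-0.4629, 0.4629, 0.6172, 0.3086, -0.3086).
e_1·a_2 = (-0.4629)·(-3) + 0.4629·3 + 0.6172·3 + 0.3086·1 + (-0.3086)·(-4) = 6.1721.
u_2 = a_2 − 6.1721·e_1 = (-0.1429, 0.1429, -0.8095, -0.9048, -2.0952).
‖u_2‖ = 2.4300, so e_2 = (-0.0588, 0.0588, -0.3331, -0.3723, -0.8622).
e_1·a_3 = (-0.4629)·(-3) + 0.4629·(-4) + 0.6172·2 + 0.3086·(-1) + (-0.3086)·2 = -0.1543; e_2·a_3 = (-0.0588)·(-3) + 0.0588·(-4) + (-0.3331)·2 + (-0.3723)·(-1) + (-0.8622)·2 = -2.0772.
u_3 = a_3 + 0.1543·e_1 + 2.0772·e_2 = (-3.1935, -3.8065, 1.4032, -1.7258, 0.1613).
‖u_3‖ = 5.4462, so e_3 = (-0.5864, -0.6989, 0.2577, -0.3169, 0.0296).
e_1·a_4 = (-0.4629)·0 + 0.4629·(-4) + 0.6172·4 + 0.3086·3 + (-0.3086)·(-3) = 2.4689; e_2·a_4 = (-0.0588)·0 + 0.0588·(-4) + (-0.3331)·4 + (-0.3723)·3 + (-0.8622)·(-3) = -0.0980; e_3·a_4 = (-0.5864)·0 + (-0.6989)·(-4) + 0.2577·4 + (-0.3169)·3 + 0.0296·(-3) = 2.7868.
u_4 = a_4 − 2.4689·e_1 + 0.0980·e_2 − 2.7868·e_3 = (2.7712, -3.1894, 1.7255, 3.0847, -2.4051).
‖u_4‖ = 6.0107, so e_4 = (0.4610, -0.5306, 0.2871, 0.5132, -0.4001).
Qᵀb = (0.0000, -3.2922, 4.4363, 0.0523).
Back-substitute: x_4 = 0.0523/6.0107 = 0.0087.
x_3 = (4.4363 − 2.7868·0.0087)/5.4462 = 0.8101.
x_2 = (-3.2922 + 2.0772·0.8101 + 0.0980·0.0087)/2.4300 = -0.6620.
x_1 = (0.0000 − 6.1721·(-0.6620) + 0.1543·0.8101 − 2.4689·0.0087)/6.4807 = 0.6464.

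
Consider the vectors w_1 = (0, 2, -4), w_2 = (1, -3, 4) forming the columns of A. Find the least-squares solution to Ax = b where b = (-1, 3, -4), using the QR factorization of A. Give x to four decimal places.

x = (0.0000, -1.0000)

e_1 = w_1/‖w_1‖ = (0, 2, -4)/4.4721 = (0.0000, 0.4472, -0.8944).
r_{12} = e_1·w_2 = -4.9193.
u_2 = w_2 + 4.9193·e_1 = (1.0000, -0.8000, -0.4000).
‖u_2‖ = 1.3416, so e_2 = (0.7454, -0.5963, -0.2981).
Qᵀb = (4.9193, -1.3416).
Back-substitute: x_2 = -1.3416/1.3416 = -1.0000.
x_1 = (4.9193 + 4.9193·(-1.0000))/4.4721 = 0.0000.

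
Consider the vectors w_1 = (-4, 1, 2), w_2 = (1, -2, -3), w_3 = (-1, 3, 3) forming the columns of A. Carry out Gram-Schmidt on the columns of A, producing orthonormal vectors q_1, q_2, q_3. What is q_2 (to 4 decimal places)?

q_2 = (-0.4811, -0.5345, -0.6949)

q_1 = w_1/‖w_1‖ = (-4, 1, 2)/4.5826 = (-0.8729, 0.2182, 0.4364).
r_{12} = q_1·w_2 = -2.6186.
u_2 = w_2 + 2.6186·q_1 = (-1.2857, -1.4286, -1.8571).
‖u_2‖ = 2.6726, so q_2 = (-0.4811, -0.5345, -0.6949).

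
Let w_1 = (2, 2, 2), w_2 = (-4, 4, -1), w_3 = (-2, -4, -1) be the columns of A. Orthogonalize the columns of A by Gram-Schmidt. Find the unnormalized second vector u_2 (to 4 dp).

u_2 = (-3.6667, 4.3333, -0.6667)

w_1 = (2, 2, 2); ‖w_1‖ = 3.4641, so e_1 = (0.5774, 0.5774, 0.5774).
e_1·w_2 = 0.5774·(-4) + 0.5774·4 + 0.5774·(-1) = -0.5774.
u_2 = w_2 + 0.5774·e_1 = (-3.6667, 4.3333, -0.6667).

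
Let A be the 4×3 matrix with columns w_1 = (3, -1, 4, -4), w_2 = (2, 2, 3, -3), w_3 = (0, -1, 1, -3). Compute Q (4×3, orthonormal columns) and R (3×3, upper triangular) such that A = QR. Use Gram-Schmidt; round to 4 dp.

Q = [[0.4629, 0.0000, -0.6167], [-0.1543, 0.9847, -0.0561], [0.6172, 0.1231, -0.2836], [-0.6172, -0.1231, -0.7322]], R = [[6.4807, 4.3205, 2.6232], [0.0000, 2.7080, -0.4924], [0.0000, 0.0000, 1.9689]]

w_1 = (3, -1, 4, -4); ‖w_1‖ = 6.4807, so q_1 = (0.4629, -0.1543, 0.6172, -0.6172).
q_1·w_2 = 0.4629·2 + (-0.1543)·2 + 0.6172·3 + (-0.6172)·(-3) = 4.3205.
u_2 = w_2 − 4.3205·q_1 = (0.0000, 2.6667, 0.3333, -0.3333).
‖u_2‖ = 2.7080, so q_2 = (0.0000, 0.9847, 0.1231, -0.1231).
q_1·w_3 = 0.4629·0 + (-0.1543)·(-1) + 0.6172·1 + (-0.6172)·(-3) = 2.6232; q_2·w_3 = 0.0000·0 + 0.9847·(-1) + 0.1231·1 + (-0.1231)·(-3) = -0.4924.
u_3 = w_3 − 2.6232·q_1 + 0.4924·q_2 = (-1.2143, -0.1104, -0.5584, -1.4416).
‖u_3‖ = 1.9689, so q_3 = (-0.6167, -0.0561, -0.2836, -0.7322).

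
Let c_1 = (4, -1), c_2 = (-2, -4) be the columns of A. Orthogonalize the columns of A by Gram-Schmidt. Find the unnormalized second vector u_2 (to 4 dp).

u_2 = (-1.0588, -4.2353)

c_1 = (4, -1); ‖c_1‖ = 4.1231, so q_1 = (0.9701, -0.2425).
q_1·c_2 = 0.9701·(-2) + (-0.2425)·(-4) = -0.9701.
u_2 = c_2 + 0.9701·q_1 = (-1.0588, -4.2353).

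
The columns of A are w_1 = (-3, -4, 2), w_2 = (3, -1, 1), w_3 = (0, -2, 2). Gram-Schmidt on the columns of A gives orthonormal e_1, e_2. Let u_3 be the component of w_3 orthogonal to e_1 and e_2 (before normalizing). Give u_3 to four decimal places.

u_3 = (-0.0774, 0.3484, 0.5806)

e_1 = w_1/‖w_1‖ = (-3, -4, 2)/5.3852 = (-0.5571, -0.7428, 0.3714).
r_{12} = e_1·w_2 = -0.5571.
u_2 = w_2 + 0.5571·e_1 = (2.6897, -1.4138, 1.2069).
‖u_2‖ = 3.2695, so e_2 = (0.8226, -0.4324, 0.3691).
r_{13} = e_1·w_3 = 2.2283; r_{23} = e_2·w_3 = 1.6031.
u_3 = w_3 − 2.2283·e_1 − 1.6031·e_2 = (-0.0774, 0.3484, 0.5806).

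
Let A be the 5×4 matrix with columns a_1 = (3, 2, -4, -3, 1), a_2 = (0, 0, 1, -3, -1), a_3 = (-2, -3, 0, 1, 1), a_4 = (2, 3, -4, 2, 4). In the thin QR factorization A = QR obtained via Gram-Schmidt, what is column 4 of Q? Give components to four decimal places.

e_4 = (-0.2941, 0.4061, 0.3034, -0.1634, 0.7936)

a_1 = (3, 2, -4, -3, 1); ‖a_1‖ = 6.2450, so e_1 = (0.4804, 0.3203, -0.6405, -0.4804, 0.1601).
e_1·a_2 = 0.4804·0 + 0.3203·0 + (-0.6405)·1 + (-0.4804)·(-3) + 0.1601·(-1) = 0.6405.
u_2 = a_2 − 0.6405·e_1 = (-0.3077, -0.2051, 1.4103, -2.6923, -1.1026).
‖u_2‖ = 3.2542, so e_2 = (-0.0946, -0.0630, 0.4334, -0.8273, -0.3388).
e_1·a_3 = 0.4804·(-2) + 0.3203·(-3) + (-0.6405)·0 + (-0.4804)·1 + 0.1601·1 = -2.2418; e_2·a_3 = (-0.0946)·(-2) + (-0.0630)·(-3) + 0.4334·0 + (-0.8273)·1 + (-0.3388)·1 = -0.7879.
u_3 = a_3 + 2.2418·e_1 + 0.7879·e_2 = (-0.9976, -2.3317, -1.0944, -0.7288, 1.0920).
‖u_3‖ = 3.0584, so e_3 = (-0.3262, -0.7624, -0.3579, -0.2383, 0.3571).
e_1·a_4 = 0.4804·2 + 0.3203·3 + (-0.6405)·(-4) + (-0.4804)·2 + 0.1601·4 = 4.1633; e_2·a_4 = (-0.0946)·2 + (-0.0630)·3 + 0.4334·(-4) + (-0.8273)·2 + (-0.3388)·4 = -5.1216; e_3·a_4 = (-0.3262)·2 + (-0.7624)·3 + (-0.3579)·(-4) + (-0.2383)·2 + 0.3571·4 = -0.5566.
u_4 = a_4 − 4.1633·e_1 + 5.1216·e_2 + 0.5566·e_3 = (-0.6658, 0.9195, 0.6870, -0.3699, 1.7968).
‖u_4‖ = 2.2641, so e_4 = (-0.2941, 0.4061, 0.3034, -0.1634, 0.7936).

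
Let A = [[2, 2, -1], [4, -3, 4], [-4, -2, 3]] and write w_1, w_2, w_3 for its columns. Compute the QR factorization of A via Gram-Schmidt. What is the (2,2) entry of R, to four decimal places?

r_{22} = 4.1231

e_1 = w_1/‖w_1‖ = (2, 4, -4)/6.0000 = (0.3333, 0.6667, -0.6667).
r_{12} = e_1·w_2 = 0.0000.
u_2 = w_2 + 0.0000·e_1 = (2.0000, -3.0000, -2.0000).
r_{22} = ‖u_2‖ = 4.1231.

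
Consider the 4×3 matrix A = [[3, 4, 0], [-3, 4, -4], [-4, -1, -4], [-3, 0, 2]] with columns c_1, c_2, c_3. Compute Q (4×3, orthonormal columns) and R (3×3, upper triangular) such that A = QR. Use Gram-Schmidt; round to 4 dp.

Q = [[0.4575, 0.6514, 0.0155], [-0.4575, 0.7491, -0.1441], [-0.6100, -0.1099, -0.5143], [-0.4575, 0.0489, 0.8453]], R = [[6.5574, 0.6100, 3.3550], [0.0000, 5.7121, -2.4591], [0.0000, 0.0000, 4.3240]]

c_1 = (3, -3, -4, -3); ‖c_1‖ = 6.5574, so e_1 = (0.4575, -0.4575, -0.6100, -0.4575).
e_1·c_2 = 0.4575·4 + (-0.4575)·4 + (-0.6100)·(-1) + (-0.4575)·0 = 0.6100.
u_2 = c_2 − 0.6100·e_1 = (3.7209, 4.2791, -0.6279, 0.2791).
‖u_2‖ = 5.7121, so e_2 = (0.6514, 0.7491, -0.1099, 0.0489).
e_1·c_3 = 0.4575·0 + (-0.4575)·(-4) + (-0.6100)·(-4) + (-0.4575)·2 = 3.3550; e_2·c_3 = 0.6514·0 + 0.7491·(-4) + (-0.1099)·(-4) + 0.0489·2 = -2.4591.
u_3 = c_3 − 3.3550·e_1 + 2.4591·e_2 = (0.0670, -0.6230, -2.2238, 3.6550).
‖u_3‖ = 4.3240, so e_3 = (0.0155, -0.1441, -0.5143, 0.8453).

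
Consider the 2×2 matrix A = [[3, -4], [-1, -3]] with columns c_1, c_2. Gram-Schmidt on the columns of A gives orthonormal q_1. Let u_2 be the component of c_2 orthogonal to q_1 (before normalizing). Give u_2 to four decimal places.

u_2 = (-1.3000, -3.9000)

q_1 = c_1/‖c_1‖ = (3, -1)/3.1623 = (0.9487, -0.3162).
r_{12} = q_1·c_2 = -2.8460.
u_2 = c_2 + 2.8460·q_1 = (-1.3000, -3.9000).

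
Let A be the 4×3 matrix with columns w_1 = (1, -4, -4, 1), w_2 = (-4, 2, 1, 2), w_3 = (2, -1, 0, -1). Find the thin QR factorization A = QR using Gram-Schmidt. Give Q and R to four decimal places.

w_1 = (1, -4, -4, 1); ‖w_1‖ = 5.8310, so e_1 = (0.1715, -0.6860, -0.6860, 0.1715).
e_1·w_2 = 0.1715·(-4) + (-0.6860)·2 + (-0.6860)·1 + 0.1715·2 = -2.4010.
u_2 = w_2 + 2.4010·e_1 = (-3.5882, 0.3529, -0.6471, 2.4118).
‖u_2‖ = 4.3858, so e_2 = (-0.8181, 0.0805, -0.1475, 0.5499).
e_1·w_3 = 0.1715·2 + (-0.6860)·(-1) + (-0.6860)·0 + 0.1715·(-1) = 0.8575; e_2·w_3 = (-0.8181)·2 + 0.0805·(-1) + (-0.1475)·0 + 0.5499·(-1) = -2.2667.
u_3 = w_3 − 0.8575·e_1 + 2.2667·e_2 = (-0.0015, -0.2294, 0.2538, 0.0994).
‖u_3‖ = 0.3562, so e_3 = (-0.0043, -0.6438, 0.7125, 0.2790).

Q = [[0.1715, -0.8181, -0.0043], [-0.6860, 0.0805, -0.6438], [-0.6860, -0.1475, 0.7125], [0.1715, 0.5499, 0.2790]], R = [[5.8310, -2.4010, 0.8575], [0.0000, 4.3858, -2.2667], [0.0000, 0.0000, 0.3562]]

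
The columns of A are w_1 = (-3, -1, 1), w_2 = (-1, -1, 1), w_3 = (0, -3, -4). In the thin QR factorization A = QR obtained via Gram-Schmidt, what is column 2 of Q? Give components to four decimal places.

e_2 = (0.4264, -0.6396, 0.6396)

w_1 = (-3, -1, 1); ‖w_1‖ = 3.3166, so e_1 = (-0.9045, -0.3015, 0.3015).
e_1·w_2 = (-0.9045)·(-1) + (-0.3015)·(-1) + 0.3015·1 = 1.5076.
u_2 = w_2 − 1.5076·e_1 = (0.3636, -0.5455, 0.5455).
‖u_2‖ = 0.8528, so e_2 = (0.4264, -0.6396, 0.6396).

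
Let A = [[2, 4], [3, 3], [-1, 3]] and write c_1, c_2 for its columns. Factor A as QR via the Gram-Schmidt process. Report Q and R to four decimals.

q_1 = c_1/‖c_1‖ = (2, 3, -1)/3.7417 = (0.5345, 0.8018, -0.2673).
r_{12} = q_1·c_2 = 3.7417.
u_2 = c_2 − 3.7417·q_1 = (2.0000, 0.0000, 4.0000).
‖u_2‖ = 4.4721, so q_2 = (0.4472, 0.0000, 0.8944).

Q = [[0.5345, 0.4472], [0.8018, 0.0000], [-0.2673, 0.8944]], R = [[3.7417, 3.7417], [0.0000, 4.4721]]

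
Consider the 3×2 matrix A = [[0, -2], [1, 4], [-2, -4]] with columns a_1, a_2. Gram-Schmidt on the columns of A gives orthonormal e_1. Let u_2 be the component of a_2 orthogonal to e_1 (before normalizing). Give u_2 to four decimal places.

a_1 = (0, 1, -2); ‖a_1‖ = 2.2361, so e_1 = (0.0000, 0.4472, -0.8944).
e_1·a_2 = 0.0000·(-2) + 0.4472·4 + (-0.8944)·(-4) = 5.3666.
u_2 = a_2 − 5.3666·e_1 = (-2.0000, 1.6000, 0.8000).

u_2 = (-2.0000, 1.6000, 0.8000)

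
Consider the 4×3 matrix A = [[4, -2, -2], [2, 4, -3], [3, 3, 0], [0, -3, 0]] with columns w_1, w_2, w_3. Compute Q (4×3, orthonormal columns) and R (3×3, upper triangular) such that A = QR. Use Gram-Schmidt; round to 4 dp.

Q = [[0.7428, -0.5463, -0.1675], [0.3714, 0.5695, -0.6954], [0.5571, 0.3487, 0.6869], [0.0000, -0.5056, -0.1286]], R = [[5.3852, 1.6713, -2.5997], [0.0000, 5.9335, -0.6160], [0.0000, 0.0000, 2.4211]]

w_1 = (4, 2, 3, 0); ‖w_1‖ = 5.3852, so q_1 = (0.7428, 0.3714, 0.5571, 0.0000).
q_1·w_2 = 0.7428·(-2) + 0.3714·4 + 0.5571·3 + 0.0000·(-3) = 1.6713.
u_2 = w_2 − 1.6713·q_1 = (-3.2414, 3.3793, 2.0690, -3.0000).
‖u_2‖ = 5.9335, so q_2 = (-0.5463, 0.5695, 0.3487, -0.5056).
q_1·w_3 = 0.7428·(-2) + 0.3714·(-3) + 0.5571·0 + 0.0000·0 = -2.5997; q_2·w_3 = (-0.5463)·(-2) + 0.5695·(-3) + 0.3487·0 + (-0.5056)·0 = -0.6160.
u_3 = w_3 + 2.5997·q_1 + 0.6160·q_2 = (-0.4055, -1.6836, 1.6631, -0.3115).
‖u_3‖ = 2.4211, so q_3 = (-0.1675, -0.6954, 0.6869, -0.1286).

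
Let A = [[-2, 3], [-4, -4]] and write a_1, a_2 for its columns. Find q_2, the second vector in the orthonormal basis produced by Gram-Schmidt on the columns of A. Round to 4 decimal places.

q_2 = (0.8944, -0.4472)

a_1 = (-2, -4); ‖a_1‖ = 4.4721, so q_1 = (-0.4472, -0.8944).
q_1·a_2 = (-0.4472)·3 + (-0.8944)·(-4) = 2.2361.
u_2 = a_2 − 2.2361·q_1 = (4.0000, -2.0000).
‖u_2‖ = 4.4721, so q_2 = (0.8944, -0.4472).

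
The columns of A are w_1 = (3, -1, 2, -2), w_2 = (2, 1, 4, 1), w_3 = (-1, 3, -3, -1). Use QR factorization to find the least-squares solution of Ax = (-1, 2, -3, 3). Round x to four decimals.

x = (-0.8925, 0.2204, 0.3360)

w_1 = (3, -1, 2, -2); ‖w_1‖ = 4.2426, so q_1 = (0.7071, -0.2357, 0.4714, -0.4714).
q_1·w_2 = 0.7071·2 + (-0.2357)·1 + 0.4714·4 + (-0.4714)·1 = 2.5927.
u_2 = w_2 − 2.5927·q_1 = (0.1667, 1.6111, 2.7778, 2.2222).
‖u_2‖ = 3.9087, so q_2 = (0.0426, 0.4122, 0.7107, 0.5685).
q_1·w_3 = 0.7071·(-1) + (-0.2357)·3 + 0.4714·(-3) + (-0.4714)·(-1) = -2.3570; q_2·w_3 = 0.0426·(-1) + 0.4122·3 + 0.7107·(-3) + 0.5685·(-1) = -1.5066.
u_3 = w_3 + 2.3570·q_1 + 1.5066·q_2 = (0.7309, 3.0655, -0.8182, -1.2545).
‖u_3‖ = 3.4892, so q_3 = (0.2095, 0.8786, -0.2345, -0.3596).
Qᵀb = (-4.0069, 0.3553, 1.1724).
Back-substitute: x_3 = 1.1724/3.4892 = 0.3360.
x_2 = (0.3553 + 1.5066·0.3360)/3.9087 = 0.2204.
x_1 = (-4.0069 − 2.5927·0.2204 + 2.3570·0.3360)/4.2426 = -0.8925.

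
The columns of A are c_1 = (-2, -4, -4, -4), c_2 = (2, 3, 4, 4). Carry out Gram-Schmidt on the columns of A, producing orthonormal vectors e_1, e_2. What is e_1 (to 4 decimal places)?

c_1 = (-2, -4, -4, -4); ‖c_1‖ = 7.2111, so e_1 = (-0.2774, -0.5547, -0.5547, -0.5547).

e_1 = (-0.2774, -0.5547, -0.5547, -0.5547)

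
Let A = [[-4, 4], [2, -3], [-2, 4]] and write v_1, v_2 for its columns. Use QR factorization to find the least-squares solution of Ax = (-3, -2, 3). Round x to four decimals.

q_1 = v_1/‖v_1‖ = (-4, 2, -2)/4.8990 = (-0.8165, 0.4082, -0.4082).
r_{12} = q_1·v_2 = -6.1237.
u_2 = v_2 + 6.1237·q_1 = (-1.0000, -0.5000, 1.5000).
‖u_2‖ = 1.8708, so q_2 = (-0.5345, -0.2673, 0.8018).
Qᵀb = (0.4082, 4.5434).
Back-substitute: x_2 = 4.5434/1.8708 = 2.4286.
x_1 = (0.4082 + 6.1237·2.4286)/4.8990 = 3.1190.

x = (3.1190, 2.4286)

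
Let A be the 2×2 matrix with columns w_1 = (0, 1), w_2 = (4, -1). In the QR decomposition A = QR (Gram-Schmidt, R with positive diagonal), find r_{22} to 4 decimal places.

w_1 = (0, 1); ‖w_1‖ = 1.0000, so q_1 = (0.0000, 1.0000).
q_1·w_2 = 0.0000·4 + 1.0000·(-1) = -1.0000.
u_2 = w_2 + 1.0000·q_1 = (4.0000, 0.0000).
r_{22} = ‖u_2‖ = 4.0000.

r_{22} = 4.0000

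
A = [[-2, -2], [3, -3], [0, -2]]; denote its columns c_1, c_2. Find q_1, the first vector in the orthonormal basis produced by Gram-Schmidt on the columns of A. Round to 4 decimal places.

c_1 = (-2, 3, 0); ‖c_1‖ = 3.6056, so q_1 = (-0.5547, 0.8321, 0.0000).

q_1 = (-0.5547, 0.8321, 0.0000)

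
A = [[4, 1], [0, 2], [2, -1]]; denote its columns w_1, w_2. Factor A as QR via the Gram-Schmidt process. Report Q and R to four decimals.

Q = [[0.8944, 0.2491], [0.0000, 0.8305], [0.4472, -0.4983]], R = [[4.4721, 0.4472], [0.0000, 2.4083]]

w_1 = (4, 0, 2); ‖w_1‖ = 4.4721, so e_1 = (0.8944, 0.0000, 0.4472).
e_1·w_2 = 0.8944·1 + 0.0000·2 + 0.4472·(-1) = 0.4472.
u_2 = w_2 − 0.4472·e_1 = (0.6000, 2.0000, -1.2000).
‖u_2‖ = 2.4083, so e_2 = (0.2491, 0.8305, -0.4983).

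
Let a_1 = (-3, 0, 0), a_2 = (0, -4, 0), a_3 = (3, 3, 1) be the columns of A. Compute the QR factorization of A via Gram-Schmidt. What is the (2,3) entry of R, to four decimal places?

e_1 = a_1/‖a_1‖ = (-3, 0, 0)/3.0000 = (-1.0000, 0.0000, 0.0000).
r_{12} = e_1·a_2 = 0.0000.
u_2 = a_2 + 0.0000·e_1 = (0.0000, -4.0000, 0.0000).
‖u_2‖ = 4.0000, so e_2 = (0.0000, -1.0000, 0.0000).
r_{23} = e_2·a_3 = -3.0000.

r_{23} = -3.0000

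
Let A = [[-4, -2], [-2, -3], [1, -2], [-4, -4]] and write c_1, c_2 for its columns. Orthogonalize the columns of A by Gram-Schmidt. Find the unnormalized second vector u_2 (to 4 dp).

u_2 = (1.0270, -1.4865, -2.7568, -0.9730)

e_1 = c_1/‖c_1‖ = (-4, -2, 1, -4)/6.0828 = (-0.6576, -0.3288, 0.1644, -0.6576).
r_{12} = e_1·c_2 = 4.6032.
u_2 = c_2 − 4.6032·e_1 = (1.0270, -1.4865, -2.7568, -0.9730).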